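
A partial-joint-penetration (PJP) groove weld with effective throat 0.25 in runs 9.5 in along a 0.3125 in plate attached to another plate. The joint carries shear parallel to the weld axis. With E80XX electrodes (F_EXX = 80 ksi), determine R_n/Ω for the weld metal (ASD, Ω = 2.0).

R_n/Ω ≈ 57 kip

Effective throat (given) t_e = 0.25 in.
A_we = 0.25 × 9.5 = 2.375 in².
F_nw = 0.6 F_EXX = 48 ksi.
R_n/Ω = (48 × 2.375) / 2.0 = 57 kip.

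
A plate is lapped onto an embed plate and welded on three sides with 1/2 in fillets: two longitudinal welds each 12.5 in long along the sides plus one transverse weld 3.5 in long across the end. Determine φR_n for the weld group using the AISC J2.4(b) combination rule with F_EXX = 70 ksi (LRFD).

t_e = 0.707 × 0.5 = 0.3535 in.
R_nwl = 0.6 × 70 × 0.3535 × 25 = 371.2 kip (longitudinal, 2 welds).
R_nwt = 0.6 × 70 × 0.3535 × 3.5 = 51.96 kip (transverse, base value).
(i) R_nwl + R_nwt = 423.1 kip; (ii) 0.85 R_nwl + 1.5 R_nwt = 393.4 kip.
R_n = max = 423.1 kip [governs: (i)]; φR_n = 317.4 kip.

φR_n ≈ 317 kip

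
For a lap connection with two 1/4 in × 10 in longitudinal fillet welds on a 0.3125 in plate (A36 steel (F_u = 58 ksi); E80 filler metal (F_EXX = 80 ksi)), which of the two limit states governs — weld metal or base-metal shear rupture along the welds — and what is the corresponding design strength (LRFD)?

φR_n ≈ 127 kips (weld metal governs)

t_e = 0.707 × 0.25 = 0.1767 in; L = 20 in.
Weld metal: φR_n = 0.75 × 0.6 × 80 × 0.1767 × 20 = 127.3 kips.
Base metal (shear rupture): φR_n = 0.75 × 0.6 × 58 × 0.3125 × 20 = 163.1 kips.
Governing: weld metal.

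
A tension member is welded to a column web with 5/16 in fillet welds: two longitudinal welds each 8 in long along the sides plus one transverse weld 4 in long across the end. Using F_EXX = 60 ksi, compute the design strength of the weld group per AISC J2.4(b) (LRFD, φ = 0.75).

φR_n ≈ 119 kips

t_e = 0.707 × 0.3125 = 0.2209 in.
R_nwl = 0.6 × 60 × 0.2209 × 16 = 127.3 kips (longitudinal, 2 welds).
R_nwt = 0.6 × 60 × 0.2209 × 4 = 31.81 kips (transverse, base value).
(i) R_nwl + R_nwt = 159.1 kips; (ii) 0.85 R_nwl + 1.5 R_nwt = 155.9 kips.
R_n = max = 159.1 kips [governs: (i)]; φR_n = 119.3 kips.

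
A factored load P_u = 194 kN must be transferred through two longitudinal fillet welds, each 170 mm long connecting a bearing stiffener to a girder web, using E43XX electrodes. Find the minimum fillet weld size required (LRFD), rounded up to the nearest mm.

E43XX → F_EXX = 430 MPa.
Total weld length L = 340 mm.
Required throat t_e = P_u / (φ × 0.6 F_EXX × L) = 194 / (0.75 × 0.6 × 430 × 340 × 10⁻³) = 2.949 mm.
Required leg w = t_e / 0.707 = 4.171 mm → use 5 mm.

w = 5 mm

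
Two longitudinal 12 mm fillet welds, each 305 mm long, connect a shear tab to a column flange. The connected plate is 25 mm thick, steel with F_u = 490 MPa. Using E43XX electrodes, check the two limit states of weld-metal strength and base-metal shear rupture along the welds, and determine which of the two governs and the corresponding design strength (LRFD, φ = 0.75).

E43XX → F_EXX = 430 MPa.
t_e = 0.707 × 12 = 8.484 mm; L = 610 mm.
Weld metal: φR_n = 0.75 × 0.6 × 430 × 8.484 × 610 × 10⁻³ = 1001 kN.
Base metal (shear rupture): φR_n = 0.75 × 0.6 × 490 × 25 × 610 × 10⁻³ = 3363 kN.
Governing: weld metal.

φR_n ≈ 1000 kN (weld metal governs)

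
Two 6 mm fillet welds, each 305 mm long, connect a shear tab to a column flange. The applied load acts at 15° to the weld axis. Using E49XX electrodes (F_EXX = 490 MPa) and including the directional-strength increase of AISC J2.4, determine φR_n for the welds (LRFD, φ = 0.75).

t_e = 0.707 × 6 = 4.242 mm; A_we = 4.242 × 610 = 2588 mm².
Directional factor: 1.0 + 0.5 sin^1.5(15°) = 1.066.
F_nw = 0.6 × 490 × 1.066 = 313.4 MPa.
φR_n = 0.75 × 313.4 × 2588 × 10⁻³ = 608.1 kN.

φR_n ≈ 608 kN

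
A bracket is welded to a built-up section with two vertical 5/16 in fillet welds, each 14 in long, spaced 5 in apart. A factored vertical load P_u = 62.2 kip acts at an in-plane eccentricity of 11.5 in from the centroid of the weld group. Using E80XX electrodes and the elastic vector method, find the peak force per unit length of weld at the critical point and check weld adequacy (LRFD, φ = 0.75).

f_max ≈ 9.39 kip/in; NOT adequate

E80XX → F_EXX = 80 ksi.
Total weld length L_w = 28 in. Treat welds as unit-width lines.
Polar moment about centroid: J = 2[d³/12 + d(b/2)²] = 2[14³/12 + 14×2.5²] = 632.3 in³.
Direct shear f_v = P/L_w = 62.2 / 28 = 2.221 kip/in (vertical).
Torsion M = P·e = 62.2 × 11.5 = 715.3 kip·in.
Critical point at (x, y) = (2.5, 7) from centroid. f_tx = M·y/J = 7.918 kip/in; f_ty = M·x/J = 2.828 kip/in.
Resultant f_max = √[f_tx² + (f_v + f_ty)²] = √[7.918² + (2.221 + 2.828)²] = 9.391 kip/in.
Capacity per unit length: φr_n = 0.75 × 0.6 × 80 × (0.707 × 0.3125) = 7.954 kip/in.
9.391 > 7.954 → NOT adequate.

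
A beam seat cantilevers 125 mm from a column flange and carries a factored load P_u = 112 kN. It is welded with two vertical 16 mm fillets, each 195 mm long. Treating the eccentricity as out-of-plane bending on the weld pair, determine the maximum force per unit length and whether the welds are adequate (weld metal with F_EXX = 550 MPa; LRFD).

L_w = 2 × 195 = 390 mm; section modulus (unit throat) S = 2 × L²/6 = 12680 mm².
Direct shear f_v = P/L_w = 112×10³/390 = 287.2 N/mm.
Moment M = P × e = 112×10³ × 125 = 14000000 N·mm; bending f_b = M/S = 1105 N/mm.
f_max = √(f_v² + f_b²) = √(287.2² + 1105²) = 1141 N/mm.
φr_n = 0.75 × 0.6 × 550 × (0.707 × 16) = 2800 N/mm → adequate.

f_max ≈ 1140 N/mm; adequate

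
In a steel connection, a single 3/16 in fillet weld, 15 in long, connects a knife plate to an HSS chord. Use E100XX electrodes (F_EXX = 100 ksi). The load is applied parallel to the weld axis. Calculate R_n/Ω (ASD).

R_n/Ω ≈ 59.7 kip

Effective throat t_e = 0.707 × 0.1875 = 0.1326 in.
Total length L = 15 in; A_we = 0.1326 × 15 = 1.988 in².
F_nw = 0.6 F_EXX = 0.6 × 100 = 60 ksi.
R_n = 60 × 1.988 = 119.3 kip; R_n/Ω = 119.3/2.0 = 59.65 kip.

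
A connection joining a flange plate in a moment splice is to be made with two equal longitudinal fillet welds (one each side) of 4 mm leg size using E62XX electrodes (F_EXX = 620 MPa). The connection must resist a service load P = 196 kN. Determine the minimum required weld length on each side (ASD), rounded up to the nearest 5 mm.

Throat t_e = 0.707 × 4 = 2.828 mm.
r_n/Ω = (0.6 × 620 × 2.828) / 2.0 = 526 N/mm = 0.526 kN/mm.
L_req = P / (r_n/Ω) = 196 / 0.526 = 372.6 mm total.
Per side: 372.6 / 2 = 186.3 mm.
Round up → use L = 190 mm on each side.

L = 190 mm on each side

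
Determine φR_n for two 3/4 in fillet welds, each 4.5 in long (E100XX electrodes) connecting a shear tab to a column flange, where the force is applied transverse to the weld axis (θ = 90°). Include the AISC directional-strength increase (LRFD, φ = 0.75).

E100XX → F_EXX = 100 ksi.
t_e = 0.707 × 0.75 = 0.5302 in; A_we = 0.5302 × 9 = 4.772 in².
Directional factor: 1.0 + 0.5 sin^1.5(90°) = 1.5.
F_nw = 0.6 × 100 × 1.5 = 90 ksi.
φR_n = 0.75 × 90 × 4.772 = 322.1 kips.

φR_n ≈ 322 kips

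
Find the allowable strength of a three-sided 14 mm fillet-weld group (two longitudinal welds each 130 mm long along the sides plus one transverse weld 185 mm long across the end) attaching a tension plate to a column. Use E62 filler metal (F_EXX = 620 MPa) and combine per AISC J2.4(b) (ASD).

R_n/Ω ≈ 918 kN

t_e = 0.707 × 14 = 9.898 mm.
R_nwl = 0.6 × 620 × 9.898 × 260 × 10⁻³ = 957.3 kN (longitudinal, 2 welds).
R_nwt = 0.6 × 620 × 9.898 × 185 × 10⁻³ = 681.2 kN (transverse, base value).
(i) R_nwl + R_nwt = 1639 kN; (ii) 0.85 R_nwl + 1.5 R_nwt = 1836 kN.
R_n = max = 1836 kN [governs: (ii)]; R_n/Ω = 917.8 kN.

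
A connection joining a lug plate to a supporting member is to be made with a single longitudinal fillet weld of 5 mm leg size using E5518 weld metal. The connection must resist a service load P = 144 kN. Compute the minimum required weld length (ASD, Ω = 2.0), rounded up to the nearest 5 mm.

E55XX → F_EXX = 550 MPa.
Throat t_e = 0.707 × 5 = 3.535 mm.
r_n/Ω = (0.6 × 550 × 3.535) / 2.0 = 583.3 N/mm = 0.5833 kN/mm.
L_req = P / (r_n/Ω) = 144 / 0.5833 = 246.9 mm total.
Round up → use L = 250 mm.

L = 250 mm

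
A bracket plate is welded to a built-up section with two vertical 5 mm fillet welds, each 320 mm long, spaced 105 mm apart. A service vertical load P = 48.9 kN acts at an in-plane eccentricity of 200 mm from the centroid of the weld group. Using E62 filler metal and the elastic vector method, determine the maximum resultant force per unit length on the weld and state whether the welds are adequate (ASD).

f_max ≈ 262 N/mm; adequate

E62XX → F_EXX = 620 MPa.
Total weld length L_w = 640 mm. Treat welds as unit-width lines.
Polar moment about centroid: J = 2[d³/12 + d(b/2)²] = 2[320³/12 + 320×52.5²] = 7225000 mm³.
Direct shear f_v = P/L_w = 48.9×10³ / 640 = 76.41 N/mm (vertical).
Torsion M = P·e = 48.9×10³ × 200 = 9780000 N·mm.
Critical point at (x, y) = (52.5, 160) from centroid. f_tx = M·y/J = 216.6 N/mm; f_ty = M·x/J = 71.06 N/mm.
Resultant f_max = √[f_tx² + (f_v + f_ty)²] = √[216.6² + (76.41 + 71.06)²] = 262 N/mm.
Capacity per unit length: r_n/Ω = (1/2.0) × 0.6 × 620 × (0.707 × 5) = 657.5 N/mm.
262 ≤ 657.5 → adequate.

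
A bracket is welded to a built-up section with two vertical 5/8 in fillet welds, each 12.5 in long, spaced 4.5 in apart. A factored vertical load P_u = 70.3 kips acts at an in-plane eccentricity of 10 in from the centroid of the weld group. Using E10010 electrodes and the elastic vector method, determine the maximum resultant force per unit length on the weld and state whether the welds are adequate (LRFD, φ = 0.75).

f_max ≈ 11.6 kip/in; adequate

E100XX → F_EXX = 100 ksi.
Total weld length L_w = 25 in. Treat welds as unit-width lines.
Polar moment about centroid: J = 2[d³/12 + d(b/2)²] = 2[12.5³/12 + 12.5×2.25²] = 452.1 in³.
Direct shear f_v = P/L_w = 70.3 / 25 = 2.812 kip/in (vertical).
Torsion M = P·e = 70.3 × 10 = 703 kip·in.
Critical point at (x, y) = (2.25, 6.25) from centroid. f_tx = M·y/J = 9.719 kip/in; f_ty = M·x/J = 3.499 kip/in.
Resultant f_max = √[f_tx² + (f_v + f_ty)²] = √[9.719² + (2.812 + 3.499)²] = 11.59 kip/in.
Capacity per unit length: φr_n = 0.75 × 0.6 × 100 × (0.707 × 0.625) = 19.88 kip/in.
11.59 ≤ 19.88 → adequate.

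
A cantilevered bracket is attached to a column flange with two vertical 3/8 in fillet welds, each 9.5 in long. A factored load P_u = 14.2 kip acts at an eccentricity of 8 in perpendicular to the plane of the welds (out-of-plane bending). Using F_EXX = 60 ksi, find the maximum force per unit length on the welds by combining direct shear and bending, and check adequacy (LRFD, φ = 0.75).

L_w = 2 × 9.5 = 19 in; section modulus (unit throat) S = 2 × L²/6 = 30.08 in².
Direct shear f_v = P/L_w = 14.2/19 = 0.7474 kip/in.
Moment M = P × e = 14.2 × 8 = 113.6 kip·in; bending f_b = M/S = 3.776 kip/in.
f_max = √(f_v² + f_b²) = √(0.7474² + 3.776²) = 3.849 kip/in.
φr_n = 0.75 × 0.6 × 60 × (0.707 × 0.375) = 7.158 kip/in → adequate.

f_max ≈ 3.85 kip/in; adequate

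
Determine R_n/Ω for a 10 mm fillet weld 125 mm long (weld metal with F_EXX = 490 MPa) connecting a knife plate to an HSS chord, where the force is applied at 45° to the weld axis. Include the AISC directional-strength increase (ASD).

t_e = 0.707 × 10 = 7.07 mm; A_we = 7.07 × 125 = 883.7 mm².
Directional factor: 1.0 + 0.5 sin^1.5(45°) = 1.297.
F_nw = 0.6 × 490 × 1.297 = 381.4 MPa.
R_n/Ω = (381.4 × 883.7) / 2.0 × 10⁻³ = 168.5 kN.

R_n/Ω ≈ 169 kN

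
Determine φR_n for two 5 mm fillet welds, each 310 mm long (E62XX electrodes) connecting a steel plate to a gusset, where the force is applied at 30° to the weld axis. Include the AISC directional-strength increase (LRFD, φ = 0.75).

E62XX → F_EXX = 620 MPa.
t_e = 0.707 × 5 = 3.535 mm; A_we = 3.535 × 620 = 2192 mm².
Directional factor: 1.0 + 0.5 sin^1.5(30°) = 1.177.
F_nw = 0.6 × 620 × 1.177 = 437.8 MPa.
φR_n = 0.75 × 437.8 × 2192 × 10⁻³ = 719.6 kN.

φR_n ≈ 720 kN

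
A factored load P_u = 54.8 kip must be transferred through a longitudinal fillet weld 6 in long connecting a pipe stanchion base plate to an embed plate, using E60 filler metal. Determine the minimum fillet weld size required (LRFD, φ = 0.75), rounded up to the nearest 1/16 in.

w = 1/2 in

E60XX → F_EXX = 60 ksi.
Total weld length L = 6 in.
Required throat t_e = P_u / (φ × 0.6 F_EXX × L) = 54.8 / (0.75 × 0.6 × 60 × 6) = 0.3383 in.
Required leg w = t_e / 0.707 = 0.4785 in → use 1/2 in.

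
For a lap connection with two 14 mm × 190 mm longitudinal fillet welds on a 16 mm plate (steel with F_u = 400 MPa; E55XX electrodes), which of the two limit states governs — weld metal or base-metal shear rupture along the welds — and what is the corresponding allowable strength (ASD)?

R_n/Ω ≈ 621 kN (weld metal governs)

E55XX → F_EXX = 550 MPa.
t_e = 0.707 × 14 = 9.898 mm; L = 380 mm.
Weld metal: R_n/Ω = (1/2.0) × 0.6 × 550 × 9.898 × 380 × 10⁻³ = 620.6 kN.
Base metal (shear rupture): R_n/Ω = (1/2.0) × 0.6 × 400 × 16 × 380 × 10⁻³ = 729.6 kN.
Governing: weld metal.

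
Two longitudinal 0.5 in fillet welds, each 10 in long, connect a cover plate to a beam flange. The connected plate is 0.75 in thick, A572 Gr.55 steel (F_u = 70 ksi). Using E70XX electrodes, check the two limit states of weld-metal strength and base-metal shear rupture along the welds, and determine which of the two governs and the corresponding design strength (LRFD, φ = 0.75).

φR_n ≈ 223 kip (weld metal governs)

E70XX → F_EXX = 70 ksi.
t_e = 0.707 × 0.5 = 0.3535 in; L = 20 in.
Weld metal: φR_n = 0.75 × 0.6 × 70 × 0.3535 × 20 = 222.7 kip.
Base metal (shear rupture): φR_n = 0.75 × 0.6 × 70 × 0.75 × 20 = 472.5 kip.
Governing: weld metal.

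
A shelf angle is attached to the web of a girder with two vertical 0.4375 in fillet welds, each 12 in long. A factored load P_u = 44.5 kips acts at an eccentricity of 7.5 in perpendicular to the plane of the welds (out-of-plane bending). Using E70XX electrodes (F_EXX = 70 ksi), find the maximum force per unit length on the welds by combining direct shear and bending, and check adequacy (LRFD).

L_w = 2 × 12 = 24 in; section modulus (unit throat) S = 2 × L²/6 = 48 in².
Direct shear f_v = P/L_w = 44.5/24 = 1.854 kip/in.
Moment M = P × e = 44.5 × 7.5 = 333.75 kip·in; bending f_b = M/S = 6.953 kip/in.
f_max = √(f_v² + f_b²) = √(1.854² + 6.953²) = 7.196 kip/in.
φr_n = 0.75 × 0.6 × 70 × (0.707 × 0.4375) = 9.743 kip/in → adequate.

f_max ≈ 7.2 kip/in; adequate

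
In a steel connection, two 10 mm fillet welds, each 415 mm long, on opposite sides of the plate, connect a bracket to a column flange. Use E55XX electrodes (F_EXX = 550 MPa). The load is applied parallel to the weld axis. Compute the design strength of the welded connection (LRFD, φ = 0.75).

φR_n ≈ 1450 kN

Effective throat t_e = 0.707 × 10 = 7.07 mm.
Total length L = 830 mm; A_we = 7.07 × 830 = 5868 mm².
F_nw = 0.6 F_EXX = 0.6 × 550 = 330 MPa.
φR_n = 0.75 × 330 × 5868 × 10⁻³ = 1452 kN.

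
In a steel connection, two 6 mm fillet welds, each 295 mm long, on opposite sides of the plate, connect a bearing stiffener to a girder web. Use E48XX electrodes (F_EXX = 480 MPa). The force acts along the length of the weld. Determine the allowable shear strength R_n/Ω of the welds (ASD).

Effective throat t_e = 0.707 × 6 = 4.242 mm.
Total length L = 590 mm; A_we = 4.242 × 590 = 2503 mm².
F_nw = 0.6 F_EXX = 0.6 × 480 = 288 MPa.
R_n = 288 × 2503 × 10⁻³ = 720.8 kN; R_n/Ω = 720.8/2.0 = 360.4 kN.

R_n/Ω ≈ 360 kN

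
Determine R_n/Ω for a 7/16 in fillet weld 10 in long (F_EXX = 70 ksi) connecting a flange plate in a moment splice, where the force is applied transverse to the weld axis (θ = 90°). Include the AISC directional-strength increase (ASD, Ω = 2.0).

t_e = 0.707 × 0.4375 = 0.3093 in; A_we = 0.3093 × 10 = 3.093 in².
Directional factor: 1.0 + 0.5 sin^1.5(90°) = 1.5.
F_nw = 0.6 × 70 × 1.5 = 63 ksi.
R_n/Ω = (63 × 3.093) / 2.0 = 97.43 kip.

R_n/Ω ≈ 97.4 kip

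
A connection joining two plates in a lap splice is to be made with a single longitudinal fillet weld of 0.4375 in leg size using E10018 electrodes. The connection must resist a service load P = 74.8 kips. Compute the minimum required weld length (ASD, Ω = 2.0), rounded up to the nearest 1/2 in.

L = 8.5 in

E100XX → F_EXX = 100 ksi.
Throat t_e = 0.707 × 0.4375 = 0.3093 in.
r_n/Ω = (0.6 × 100 × 0.3093) / 2.0 = 9.279 kip/in.
L_req = P / (r_n/Ω) = 74.8 / 9.279 = 8.061 in total.
Round up → use L = 8.5 in.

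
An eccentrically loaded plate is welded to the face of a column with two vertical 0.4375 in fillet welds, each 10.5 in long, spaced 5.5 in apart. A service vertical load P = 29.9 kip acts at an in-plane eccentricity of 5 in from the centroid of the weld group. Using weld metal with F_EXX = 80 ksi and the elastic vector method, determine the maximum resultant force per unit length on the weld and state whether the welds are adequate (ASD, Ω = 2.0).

Total weld length L_w = 21 in. Treat welds as unit-width lines.
Polar moment about centroid: J = 2[d³/12 + d(b/2)²] = 2[10.5³/12 + 10.5×2.75²] = 351.8 in³.
Direct shear f_v = P/L_w = 29.9 / 21 = 1.424 kip/in (vertical).
Torsion M = P·e = 29.9 × 5 = 149.5 kip·in.
Critical point at (x, y) = (2.75, 5.25) from centroid. f_tx = M·y/J = 2.231 kip/in; f_ty = M·x/J = 1.169 kip/in.
Resultant f_max = √[f_tx² + (f_v + f_ty)²] = √[2.231² + (1.424 + 1.169)²] = 3.421 kip/in.
Capacity per unit length: r_n/Ω = (1/2.0) × 0.6 × 80 × (0.707 × 0.4375) = 7.423 kip/in.
3.421 ≤ 7.423 → adequate.

f_max ≈ 3.42 kip/in; adequate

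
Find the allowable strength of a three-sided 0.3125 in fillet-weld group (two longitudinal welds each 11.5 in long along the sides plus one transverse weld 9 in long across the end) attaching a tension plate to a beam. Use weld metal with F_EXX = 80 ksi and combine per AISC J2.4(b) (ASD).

R_n/Ω ≈ 175 kip

t_e = 0.707 × 0.3125 = 0.2209 in.
R_nwl = 0.6 × 80 × 0.2209 × 23 = 243.9 kip (longitudinal, 2 welds).
R_nwt = 0.6 × 80 × 0.2209 × 9 = 95.44 kip (transverse, base value).
(i) R_nwl + R_nwt = 339.4 kip; (ii) 0.85 R_nwl + 1.5 R_nwt = 350.5 kip.
R_n = max = 350.5 kip [governs: (ii)]; R_n/Ω = 175.2 kip.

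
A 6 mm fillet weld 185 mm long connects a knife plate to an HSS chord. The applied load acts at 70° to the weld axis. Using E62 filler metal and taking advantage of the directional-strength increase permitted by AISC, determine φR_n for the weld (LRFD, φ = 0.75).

E62XX → F_EXX = 620 MPa.
t_e = 0.707 × 6 = 4.242 mm; A_we = 4.242 × 185 = 784.8 mm².
Directional factor: 1.0 + 0.5 sin^1.5(70°) = 1.455.
F_nw = 0.6 × 620 × 1.455 = 541.4 MPa.
φR_n = 0.75 × 541.4 × 784.8 × 10⁻³ = 318.7 kN.

φR_n ≈ 319 kN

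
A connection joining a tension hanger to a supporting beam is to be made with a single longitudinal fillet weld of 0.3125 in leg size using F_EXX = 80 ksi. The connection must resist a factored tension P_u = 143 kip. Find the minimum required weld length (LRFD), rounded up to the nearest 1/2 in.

L = 18 in

Throat t_e = 0.707 × 0.3125 = 0.2209 in.
φr_n = 0.75 × 0.6 × 80 × 0.2209 = 7.954 kip/in.
L_req = P_u / φr_n = 143 / 7.954 = 17.98 in total.
Round up → use L = 18 in.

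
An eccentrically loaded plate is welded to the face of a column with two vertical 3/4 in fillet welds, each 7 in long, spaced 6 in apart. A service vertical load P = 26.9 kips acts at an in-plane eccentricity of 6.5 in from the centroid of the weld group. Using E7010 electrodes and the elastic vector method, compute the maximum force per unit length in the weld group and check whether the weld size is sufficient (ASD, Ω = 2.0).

E70XX → F_EXX = 70 ksi.
Total weld length L_w = 14 in. Treat welds as unit-width lines.
Polar moment about centroid: J = 2[d³/12 + d(b/2)²] = 2[7³/12 + 7×3²] = 183.2 in³.
Direct shear f_v = P/L_w = 26.9 / 14 = 1.921 kip/in (vertical).
Torsion M = P·e = 26.9 × 6.5 = 174.85 kip·in.
Critical point at (x, y) = (3, 3.5) from centroid. f_tx = M·y/J = 3.341 kip/in; f_ty = M·x/J = 2.864 kip/in.
Resultant f_max = √[f_tx² + (f_v + f_ty)²] = √[3.341² + (1.921 + 2.864)²] = 5.836 kip/in.
Capacity per unit length: r_n/Ω = (1/2.0) × 0.6 × 70 × (0.707 × 0.75) = 11.14 kip/in.
5.836 ≤ 11.14 → adequate.

f_max ≈ 5.84 kip/in; adequate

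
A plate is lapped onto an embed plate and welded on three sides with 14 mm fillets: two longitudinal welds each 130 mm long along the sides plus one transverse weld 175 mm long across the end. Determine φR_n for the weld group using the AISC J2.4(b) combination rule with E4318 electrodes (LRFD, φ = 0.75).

E43XX → F_EXX = 430 MPa.
t_e = 0.707 × 14 = 9.898 mm.
R_nwl = 0.6 × 430 × 9.898 × 260 × 10⁻³ = 664 kN (longitudinal, 2 welds).
R_nwt = 0.6 × 430 × 9.898 × 175 × 10⁻³ = 446.9 kN (transverse, base value).
(i) R_nwl + R_nwt = 1111 kN; (ii) 0.85 R_nwl + 1.5 R_nwt = 1235 kN.
R_n = max = 1235 kN [governs: (ii)]; φR_n = 926 kN.

φR_n ≈ 926 kN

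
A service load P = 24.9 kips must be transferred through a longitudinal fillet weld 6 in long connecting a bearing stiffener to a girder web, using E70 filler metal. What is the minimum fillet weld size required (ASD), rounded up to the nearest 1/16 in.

w = 5/16 in

E70XX → F_EXX = 70 ksi.
Total weld length L = 6 in.
Required throat t_e = P × Ω / (0.6 F_EXX × L) = 24.9 × 2.0 / (0.6 × 70 × 6) = 0.1976 in.
Required leg w = t_e / 0.707 = 0.2795 in → use 5/16 in.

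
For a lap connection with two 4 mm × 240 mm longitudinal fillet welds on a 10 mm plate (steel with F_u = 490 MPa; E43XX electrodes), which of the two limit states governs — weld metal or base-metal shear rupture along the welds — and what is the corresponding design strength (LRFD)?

φR_n ≈ 263 kN (weld metal governs)

E43XX → F_EXX = 430 MPa.
t_e = 0.707 × 4 = 2.828 mm; L = 480 mm.
Weld metal: φR_n = 0.75 × 0.6 × 430 × 2.828 × 480 × 10⁻³ = 262.7 kN.
Base metal (shear rupture): φR_n = 0.75 × 0.6 × 490 × 10 × 480 × 10⁻³ = 1058 kN.
Governing: weld metal.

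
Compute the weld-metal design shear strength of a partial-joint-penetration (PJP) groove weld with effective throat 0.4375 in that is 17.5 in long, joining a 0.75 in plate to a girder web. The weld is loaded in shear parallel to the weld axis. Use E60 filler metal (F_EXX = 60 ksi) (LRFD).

φR_n ≈ 207 kip

Effective throat (given) t_e = 0.4375 in.
A_we = 0.4375 × 17.5 = 7.656 in².
F_nw = 0.6 F_EXX = 36 ksi.
φR_n = 0.75 × 36 × 7.656 = 206.7 kip.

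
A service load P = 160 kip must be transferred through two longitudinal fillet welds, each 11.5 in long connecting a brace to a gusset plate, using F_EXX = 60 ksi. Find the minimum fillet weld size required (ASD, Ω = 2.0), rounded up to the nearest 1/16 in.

w = 9/16 in

Total weld length L = 23 in.
Required throat t_e = P × Ω / (0.6 F_EXX × L) = 160 × 2.0 / (0.6 × 60 × 23) = 0.3865 in.
Required leg w = t_e / 0.707 = 0.5466 in → use 9/16 in.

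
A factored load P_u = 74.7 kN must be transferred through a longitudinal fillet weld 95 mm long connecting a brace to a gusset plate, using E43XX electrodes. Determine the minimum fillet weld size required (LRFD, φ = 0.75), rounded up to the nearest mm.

E43XX → F_EXX = 430 MPa.
Total weld length L = 95 mm.
Required throat t_e = P_u / (φ × 0.6 F_EXX × L) = 74.7 / (0.75 × 0.6 × 430 × 95 × 10⁻³) = 4.064 mm.
Required leg w = t_e / 0.707 = 5.748 mm → use 6 mm.

w = 6 mm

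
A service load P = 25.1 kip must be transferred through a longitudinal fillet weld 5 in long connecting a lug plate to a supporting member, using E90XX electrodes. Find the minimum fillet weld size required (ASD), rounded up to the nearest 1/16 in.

w = 5/16 in

E90XX → F_EXX = 90 ksi.
Total weld length L = 5 in.
Required throat t_e = P × Ω / (0.6 F_EXX × L) = 25.1 × 2.0 / (0.6 × 90 × 5) = 0.1859 in.
Required leg w = t_e / 0.707 = 0.263 in → use 5/16 in.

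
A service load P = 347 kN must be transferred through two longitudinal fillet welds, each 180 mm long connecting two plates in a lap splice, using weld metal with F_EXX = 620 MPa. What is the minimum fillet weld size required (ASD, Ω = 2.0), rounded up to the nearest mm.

w = 8 mm

Total weld length L = 360 mm.
Required throat t_e = P × Ω / (0.6 F_EXX × L) = 347 × 2.0 / (0.6 × 620 × 360 × 10⁻³) = 5.182 mm.
Required leg w = t_e / 0.707 = 7.33 mm → use 8 mm.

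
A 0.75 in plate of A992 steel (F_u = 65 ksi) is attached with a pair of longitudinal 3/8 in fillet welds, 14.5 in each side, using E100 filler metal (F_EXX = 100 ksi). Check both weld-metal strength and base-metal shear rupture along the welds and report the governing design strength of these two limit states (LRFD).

φR_n ≈ 346 kip (weld metal governs)

t_e = 0.707 × 0.375 = 0.2651 in; L = 29 in.
Weld metal: φR_n = 0.75 × 0.6 × 100 × 0.2651 × 29 = 346 kip.
Base metal (shear rupture): φR_n = 0.75 × 0.6 × 65 × 0.75 × 29 = 636.2 kip.
Governing: weld metal.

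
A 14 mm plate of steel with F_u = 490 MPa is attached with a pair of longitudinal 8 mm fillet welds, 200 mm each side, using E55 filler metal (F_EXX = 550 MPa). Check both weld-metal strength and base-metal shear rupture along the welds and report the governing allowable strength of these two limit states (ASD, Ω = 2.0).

R_n/Ω ≈ 373 kN (weld metal governs)

t_e = 0.707 × 8 = 5.656 mm; L = 400 mm.
Weld metal: R_n/Ω = (1/2.0) × 0.6 × 550 × 5.656 × 400 × 10⁻³ = 373.3 kN.
Base metal (shear rupture): R_n/Ω = (1/2.0) × 0.6 × 490 × 14 × 400 × 10⁻³ = 823.2 kN.
Governing: weld metal.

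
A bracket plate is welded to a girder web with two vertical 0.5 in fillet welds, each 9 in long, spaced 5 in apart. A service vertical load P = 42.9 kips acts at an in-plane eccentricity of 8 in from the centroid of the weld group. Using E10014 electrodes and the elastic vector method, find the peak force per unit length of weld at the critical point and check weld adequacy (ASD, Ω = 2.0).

f_max ≈ 8.95 kip/in; adequate

E100XX → F_EXX = 100 ksi.
Total weld length L_w = 18 in. Treat welds as unit-width lines.
Polar moment about centroid: J = 2[d³/12 + d(b/2)²] = 2[9³/12 + 9×2.5²] = 234 in³.
Direct shear f_v = P/L_w = 42.9 / 18 = 2.383 kip/in (vertical).
Torsion M = P·e = 42.9 × 8 = 343.2 kip·in.
Critical point at (x, y) = (2.5, 4.5) from centroid. f_tx = M·y/J = 6.6 kip/in; f_ty = M·x/J = 3.667 kip/in.
Resultant f_max = √[f_tx² + (f_v + f_ty)²] = √[6.6² + (2.383 + 3.667)²] = 8.953 kip/in.
Capacity per unit length: r_n/Ω = (1/2.0) × 0.6 × 100 × (0.707 × 0.5) = 10.6 kip/in.
8.953 ≤ 10.6 → adequate.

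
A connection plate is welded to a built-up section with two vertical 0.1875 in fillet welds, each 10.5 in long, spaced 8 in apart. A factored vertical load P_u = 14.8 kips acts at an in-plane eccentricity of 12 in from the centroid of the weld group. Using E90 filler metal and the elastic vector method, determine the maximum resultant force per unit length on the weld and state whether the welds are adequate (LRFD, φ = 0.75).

E90XX → F_EXX = 90 ksi.
Total weld length L_w = 21 in. Treat welds as unit-width lines.
Polar moment about centroid: J = 2[d³/12 + d(b/2)²] = 2[10.5³/12 + 10.5×4²] = 528.9 in³.
Direct shear f_v = P/L_w = 14.8 / 21 = 0.7048 kip/in (vertical).
Torsion M = P·e = 14.8 × 12 = 177.6 kip·in.
Critical point at (x, y) = (4, 5.25) from centroid. f_tx = M·y/J = 1.763 kip/in; f_ty = M·x/J = 1.343 kip/in.
Resultant f_max = √[f_tx² + (f_v + f_ty)²] = √[1.763² + (0.7048 + 1.343)²] = 2.702 kip/in.
Capacity per unit length: φr_n = 0.75 × 0.6 × 90 × (0.707 × 0.1875) = 5.369 kip/in.
2.702 ≤ 5.369 → adequate.

f_max ≈ 2.7 kip/in; adequate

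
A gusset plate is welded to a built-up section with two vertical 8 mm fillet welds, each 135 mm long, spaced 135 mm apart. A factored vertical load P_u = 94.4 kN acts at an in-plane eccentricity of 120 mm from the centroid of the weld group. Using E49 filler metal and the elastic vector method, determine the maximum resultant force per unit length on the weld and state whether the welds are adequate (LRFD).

E49XX → F_EXX = 490 MPa.
Total weld length L_w = 270 mm. Treat welds as unit-width lines.
Polar moment about centroid: J = 2[d³/12 + d(b/2)²] = 2[135³/12 + 135×67.5²] = 1640000 mm³.
Direct shear f_v = P/L_w = 94.4×10³ / 270 = 349.6 N/mm (vertical).
Torsion M = P·e = 94.4×10³ × 120 = 11328000 N·mm.
Critical point at (x, y) = (67.5, 67.5) from centroid. f_tx = M·y/J = 466.2 N/mm; f_ty = M·x/J = 466.2 N/mm.
Resultant f_max = √[f_tx² + (f_v + f_ty)²] = √[466.2² + (349.6 + 466.2)²] = 939.6 N/mm.
Capacity per unit length: φr_n = 0.75 × 0.6 × 490 × (0.707 × 8) = 1247 N/mm.
939.6 ≤ 1247 → adequate.

f_max ≈ 940 N/mm; adequate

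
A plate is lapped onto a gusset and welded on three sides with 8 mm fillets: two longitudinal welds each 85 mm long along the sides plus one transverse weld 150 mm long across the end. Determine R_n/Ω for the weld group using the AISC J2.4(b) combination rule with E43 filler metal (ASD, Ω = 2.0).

R_n/Ω ≈ 270 kN

E43XX → F_EXX = 430 MPa.
t_e = 0.707 × 8 = 5.656 mm.
R_nwl = 0.6 × 430 × 5.656 × 170 × 10⁻³ = 248.1 kN (longitudinal, 2 welds).
R_nwt = 0.6 × 430 × 5.656 × 150 × 10⁻³ = 218.9 kN (transverse, base value).
(i) R_nwl + R_nwt = 467 kN; (ii) 0.85 R_nwl + 1.5 R_nwt = 539.2 kN.
R_n = max = 539.2 kN [governs: (ii)]; R_n/Ω = 269.6 kN.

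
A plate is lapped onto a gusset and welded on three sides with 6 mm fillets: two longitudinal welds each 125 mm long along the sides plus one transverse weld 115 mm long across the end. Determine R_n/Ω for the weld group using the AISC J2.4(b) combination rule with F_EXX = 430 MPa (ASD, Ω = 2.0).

t_e = 0.707 × 6 = 4.242 mm.
R_nwl = 0.6 × 430 × 4.242 × 250 × 10⁻³ = 273.6 kN (longitudinal, 2 welds).
R_nwt = 0.6 × 430 × 4.242 × 115 × 10⁻³ = 125.9 kN (transverse, base value).
(i) R_nwl + R_nwt = 399.5 kN; (ii) 0.85 R_nwl + 1.5 R_nwt = 421.4 kN.
R_n = max = 421.4 kN [governs: (ii)]; R_n/Ω = 210.7 kN.

R_n/Ω ≈ 211 kN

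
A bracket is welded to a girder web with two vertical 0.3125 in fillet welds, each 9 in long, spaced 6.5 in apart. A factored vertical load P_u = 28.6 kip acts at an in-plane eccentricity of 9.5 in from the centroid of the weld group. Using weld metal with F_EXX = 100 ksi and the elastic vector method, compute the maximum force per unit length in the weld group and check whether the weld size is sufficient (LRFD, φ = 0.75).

Total weld length L_w = 18 in. Treat welds as unit-width lines.
Polar moment about centroid: J = 2[d³/12 + d(b/2)²] = 2[9³/12 + 9×3.25²] = 311.6 in³.
Direct shear f_v = P/L_w = 28.6 / 18 = 1.589 kip/in (vertical).
Torsion M = P·e = 28.6 × 9.5 = 271.7 kip·in.
Critical point at (x, y) = (3.25, 4.5) from centroid. f_tx = M·y/J = 3.923 kip/in; f_ty = M·x/J = 2.834 kip/in.
Resultant f_max = √[f_tx² + (f_v + f_ty)²] = √[3.923² + (1.589 + 2.834)²] = 5.912 kip/in.
Capacity per unit length: φr_n = 0.75 × 0.6 × 100 × (0.707 × 0.3125) = 9.942 kip/in.
5.912 ≤ 9.942 → adequate.

f_max ≈ 5.91 kip/in; adequate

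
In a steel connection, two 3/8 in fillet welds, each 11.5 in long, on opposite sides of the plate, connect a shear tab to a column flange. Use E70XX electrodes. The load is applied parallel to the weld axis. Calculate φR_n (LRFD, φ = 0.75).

φR_n ≈ 192 kip

E70XX → F_EXX = 70 ksi.
Effective throat t_e = 0.707 × 0.375 = 0.2651 in.
Total length L = 23 in; A_we = 0.2651 × 23 = 6.098 in².
F_nw = 0.6 F_EXX = 0.6 × 70 = 42 ksi.
φR_n = 0.75 × 42 × 6.098 = 192.1 kip.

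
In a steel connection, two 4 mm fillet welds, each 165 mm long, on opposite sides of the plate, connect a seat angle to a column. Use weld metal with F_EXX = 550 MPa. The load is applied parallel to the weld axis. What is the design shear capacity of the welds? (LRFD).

φR_n ≈ 231 kN

Effective throat t_e = 0.707 × 4 = 2.828 mm.
Total length L = 330 mm; A_we = 2.828 × 330 = 933.2 mm².
F_nw = 0.6 F_EXX = 0.6 × 550 = 330 MPa.
φR_n = 0.75 × 330 × 933.2 × 10⁻³ = 231 kN.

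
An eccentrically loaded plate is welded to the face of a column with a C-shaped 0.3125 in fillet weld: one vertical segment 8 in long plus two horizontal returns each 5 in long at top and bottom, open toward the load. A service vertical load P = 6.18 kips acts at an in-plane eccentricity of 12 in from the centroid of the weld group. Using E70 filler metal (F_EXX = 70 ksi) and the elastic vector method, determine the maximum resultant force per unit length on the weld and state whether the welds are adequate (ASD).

f_max ≈ 1.84 kip/in; adequate

Total weld length L_w = 18 in. Treat welds as unit-width lines.
Centroid: x̄ = 2×5×2.5 / 18 = 1.389 in from the vertical weld.
Polar moment about centroid: J = I_x + I_y = [8³/12 + 2×5×4²] + [8×1.389² + 2(5³/12 + 5×1.111²)] = 251.3 in³.
Direct shear f_v = P/L_w = 6.18 / 18 = 0.3433 kip/in (vertical).
Torsion M = P·e = 6.18 × 12 = 74.16 kip·in.
Critical point at (x, y) = (3.611, 4) from centroid. f_tx = M·y/J = 1.181 kip/in; f_ty = M·x/J = 1.066 kip/in.
Resultant f_max = √[f_tx² + (f_v + f_ty)²] = √[1.181² + (0.3433 + 1.066)²] = 1.838 kip/in.
Capacity per unit length: r_n/Ω = (1/2.0) × 0.6 × 70 × (0.707 × 0.3125) = 4.64 kip/in.
1.838 ≤ 4.64 → adequate.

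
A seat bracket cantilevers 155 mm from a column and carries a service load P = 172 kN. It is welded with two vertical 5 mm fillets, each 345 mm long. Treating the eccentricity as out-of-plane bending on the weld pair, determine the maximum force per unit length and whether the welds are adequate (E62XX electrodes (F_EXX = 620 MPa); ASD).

L_w = 2 × 345 = 690 mm; section modulus (unit throat) S = 2 × L²/6 = 39680 mm².
Direct shear f_v = P/L_w = 172×10³/690 = 249.3 N/mm.
Moment M = P × e = 172×10³ × 155 = 26660000 N·mm; bending f_b = M/S = 672 N/mm.
f_max = √(f_v² + f_b²) = √(249.3² + 672²) = 716.7 N/mm.
r_n/Ω = (1/2.0) × 0.6 × 620 × (0.707 × 5) = 657.5 N/mm → NOT adequate.

f_max ≈ 717 N/mm; NOT adequate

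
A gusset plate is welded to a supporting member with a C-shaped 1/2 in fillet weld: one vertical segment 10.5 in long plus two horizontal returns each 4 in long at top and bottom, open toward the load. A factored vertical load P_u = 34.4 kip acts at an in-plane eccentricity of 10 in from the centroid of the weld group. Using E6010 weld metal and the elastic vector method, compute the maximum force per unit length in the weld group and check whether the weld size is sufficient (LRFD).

f_max ≈ 7.22 kip/in; adequate

E60XX → F_EXX = 60 ksi.
Total weld length L_w = 18.5 in. Treat welds as unit-width lines.
Centroid: x̄ = 2×4×2 / 18.5 = 0.8649 in from the vertical weld.
Polar moment about centroid: J = I_x + I_y = [10.5³/12 + 2×4×5.25²] + [10.5×0.8649² + 2(4³/12 + 4×1.135²)] = 345.8 in³.
Direct shear f_v = P/L_w = 34.4 / 18.5 = 1.859 kip/in (vertical).
Torsion M = P·e = 34.4 × 10 = 344 kip·in.
Critical point at (x, y) = (3.135, 5.25) from centroid. f_tx = M·y/J = 5.223 kip/in; f_ty = M·x/J = 3.119 kip/in.
Resultant f_max = √[f_tx² + (f_v + f_ty)²] = √[5.223² + (1.859 + 3.119)²] = 7.215 kip/in.
Capacity per unit length: φr_n = 0.75 × 0.6 × 60 × (0.707 × 0.5) = 9.544 kip/in.
7.215 ≤ 9.544 → adequate.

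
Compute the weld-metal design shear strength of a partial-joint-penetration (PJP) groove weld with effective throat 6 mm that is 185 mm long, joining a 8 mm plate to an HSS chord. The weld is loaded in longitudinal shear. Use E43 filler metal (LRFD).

E43XX → F_EXX = 430 MPa.
Effective throat (given) t_e = 6 mm.
A_we = 6 × 185 = 1110 mm².
F_nw = 0.6 F_EXX = 258 MPa.
φR_n = 0.75 × 258 × 1110 × 10⁻³ = 214.8 kN.

φR_n ≈ 215 kN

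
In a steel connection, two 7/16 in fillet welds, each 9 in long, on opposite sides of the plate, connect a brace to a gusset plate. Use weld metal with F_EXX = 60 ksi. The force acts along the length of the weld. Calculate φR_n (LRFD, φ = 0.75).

φR_n ≈ 150 kip

Effective throat t_e = 0.707 × 0.4375 = 0.3093 in.
Total length L = 18 in; A_we = 0.3093 × 18 = 5.568 in².
F_nw = 0.6 F_EXX = 0.6 × 60 = 36 ksi.
φR_n = 0.75 × 36 × 5.568 = 150.3 kip.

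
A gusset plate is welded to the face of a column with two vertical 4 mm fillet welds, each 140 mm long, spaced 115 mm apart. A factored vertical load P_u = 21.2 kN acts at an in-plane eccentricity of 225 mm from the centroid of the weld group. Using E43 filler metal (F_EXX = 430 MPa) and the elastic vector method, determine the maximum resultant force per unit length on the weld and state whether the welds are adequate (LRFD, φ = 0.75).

Total weld length L_w = 280 mm. Treat welds as unit-width lines.
Polar moment about centroid: J = 2[d³/12 + d(b/2)²] = 2[140³/12 + 140×57.5²] = 1383000 mm³.
Direct shear f_v = P/L_w = 21.2×10³ / 280 = 75.71 N/mm (vertical).
Torsion M = P·e = 21.2×10³ × 225 = 4770000 N·mm.
Critical point at (x, y) = (57.5, 70) from centroid. f_tx = M·y/J = 241.4 N/mm; f_ty = M·x/J = 198.3 N/mm.
Resultant f_max = √[f_tx² + (f_v + f_ty)²] = √[241.4² + (75.71 + 198.3)²] = 365.2 N/mm.
Capacity per unit length: φr_n = 0.75 × 0.6 × 430 × (0.707 × 4) = 547.2 N/mm.
365.2 ≤ 547.2 → adequate.

f_max ≈ 365 N/mm; adequate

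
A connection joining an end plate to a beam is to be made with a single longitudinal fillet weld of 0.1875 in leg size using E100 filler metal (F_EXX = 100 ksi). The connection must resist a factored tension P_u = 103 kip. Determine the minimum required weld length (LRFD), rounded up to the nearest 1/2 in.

Throat t_e = 0.707 × 0.1875 = 0.1326 in.
φr_n = 0.75 × 0.6 × 100 × 0.1326 = 5.965 kip/in.
L_req = P_u / φr_n = 103 / 5.965 = 17.27 in total.
Round up → use L = 17.5 in.

L = 17.5 in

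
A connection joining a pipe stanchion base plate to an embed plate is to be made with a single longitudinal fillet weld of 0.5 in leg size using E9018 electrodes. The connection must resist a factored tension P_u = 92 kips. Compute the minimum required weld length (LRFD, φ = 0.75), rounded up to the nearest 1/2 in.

L = 6.5 in

E90XX → F_EXX = 90 ksi.
Throat t_e = 0.707 × 0.5 = 0.3535 in.
φr_n = 0.75 × 0.6 × 90 × 0.3535 = 14.32 kips/in.
L_req = P_u / φr_n = 92 / 14.32 = 6.426 in total.
Round up → use L = 6.5 in.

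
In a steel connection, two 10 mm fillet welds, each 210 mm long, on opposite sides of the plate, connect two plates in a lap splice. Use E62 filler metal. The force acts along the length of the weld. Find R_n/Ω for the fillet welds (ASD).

R_n/Ω ≈ 552 kN

E62XX → F_EXX = 620 MPa.
Effective throat t_e = 0.707 × 10 = 7.07 mm.
Total length L = 420 mm; A_we = 7.07 × 420 = 2969 mm².
F_nw = 0.6 F_EXX = 0.6 × 620 = 372 MPa.
R_n = 372 × 2969 × 10⁻³ = 1105 kN; R_n/Ω = 1105/2.0 = 552.3 kN.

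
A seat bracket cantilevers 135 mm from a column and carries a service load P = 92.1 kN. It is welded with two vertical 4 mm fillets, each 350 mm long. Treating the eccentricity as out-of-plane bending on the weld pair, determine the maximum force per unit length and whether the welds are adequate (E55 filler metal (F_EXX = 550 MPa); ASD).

f_max ≈ 332 N/mm; adequate

L_w = 2 × 350 = 700 mm; section modulus (unit throat) S = 2 × L²/6 = 40830 mm².
Direct shear f_v = P/L_w = 92.1×10³/700 = 131.6 N/mm.
Moment M = P × e = 92.1×10³ × 135 = 12434000 N·mm; bending f_b = M/S = 304.5 N/mm.
f_max = √(f_v² + f_b²) = √(131.6² + 304.5²) = 331.7 N/mm.
r_n/Ω = (1/2.0) × 0.6 × 550 × (0.707 × 4) = 466.6 N/mm → adequate.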